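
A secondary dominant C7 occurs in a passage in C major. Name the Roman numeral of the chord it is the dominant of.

The chord is a dominant seventh chord on C.
A dominant resolves down a perfect fifth: C → F. In C major, F is scale degree 4, i.e. IV.

IV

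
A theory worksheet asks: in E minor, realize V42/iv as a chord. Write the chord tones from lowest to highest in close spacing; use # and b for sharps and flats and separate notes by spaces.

D E G# B

V42/iv is a secondary dominant — the dominant seventh of iv. iv in E minor is A, so the applied chord's root is E, a perfect fifth above.
Building a dominant seventh chord on E gives E-G#-B-D.
The figured bass 42 indicates third inversion, placing the seventh (D) in the bass: D-E-G#-B.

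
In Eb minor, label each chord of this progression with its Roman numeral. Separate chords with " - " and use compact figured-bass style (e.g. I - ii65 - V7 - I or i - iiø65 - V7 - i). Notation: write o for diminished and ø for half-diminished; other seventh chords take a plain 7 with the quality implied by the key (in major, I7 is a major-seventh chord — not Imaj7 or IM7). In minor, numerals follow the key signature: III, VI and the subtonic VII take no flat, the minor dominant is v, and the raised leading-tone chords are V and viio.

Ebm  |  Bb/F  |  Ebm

i - V64 - i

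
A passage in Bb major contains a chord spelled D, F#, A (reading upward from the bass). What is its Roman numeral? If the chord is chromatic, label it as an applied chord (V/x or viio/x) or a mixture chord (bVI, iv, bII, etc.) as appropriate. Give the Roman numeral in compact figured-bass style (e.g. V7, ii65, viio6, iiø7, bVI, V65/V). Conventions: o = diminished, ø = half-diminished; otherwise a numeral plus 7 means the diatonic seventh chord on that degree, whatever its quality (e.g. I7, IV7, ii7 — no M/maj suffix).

V/vi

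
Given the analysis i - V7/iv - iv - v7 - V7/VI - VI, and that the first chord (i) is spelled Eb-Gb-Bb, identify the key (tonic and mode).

Eb minor

i is given as Eb-Gb-Bb — a minor triad with root Eb.
If Eb is scale degree 1 and the mode makes that degree carry a minor triad, the tonic is Eb and the mode is minor.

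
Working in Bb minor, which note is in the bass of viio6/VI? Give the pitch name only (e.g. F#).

The applied chord viio6/VI is rooted on F: F-Ab-Cb.
The figure 6 means first inversion — the third is in the bass.

Ab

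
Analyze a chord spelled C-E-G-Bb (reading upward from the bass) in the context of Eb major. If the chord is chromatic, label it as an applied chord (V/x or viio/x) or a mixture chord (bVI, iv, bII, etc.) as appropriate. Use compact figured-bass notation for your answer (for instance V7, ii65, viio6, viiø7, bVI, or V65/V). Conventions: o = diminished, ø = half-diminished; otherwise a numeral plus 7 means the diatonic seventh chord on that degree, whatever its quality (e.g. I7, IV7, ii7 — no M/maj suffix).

The pitches C-E-G-Bb form a dominant seventh chord rooted on C.
C is not a diatonic chord root with this quality in Eb major, but it lies a perfect fifth above F (ii), so the chord functions as an applied dominant of ii.

V7/ii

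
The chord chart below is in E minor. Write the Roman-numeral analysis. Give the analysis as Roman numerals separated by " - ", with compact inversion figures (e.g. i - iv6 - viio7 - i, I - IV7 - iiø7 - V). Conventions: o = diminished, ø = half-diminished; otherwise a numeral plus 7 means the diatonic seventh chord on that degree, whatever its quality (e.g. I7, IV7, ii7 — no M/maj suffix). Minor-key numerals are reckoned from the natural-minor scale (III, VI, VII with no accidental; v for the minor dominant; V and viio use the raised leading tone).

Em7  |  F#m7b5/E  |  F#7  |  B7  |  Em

Em7: root E is the tonic; minor seventh chord there is i7.
F#m7b5/E has root F#, degree 2 in E minor, so iiø42.
F#7 is the secondary dominant of V (dominant seventh chord on F#): V7/V.
B7: root B is the dominant; dominant seventh chord there is V7.
Em: minor triad on E = scale degree 1 → i.

i7 - iiø42 - V7/V - V7 - i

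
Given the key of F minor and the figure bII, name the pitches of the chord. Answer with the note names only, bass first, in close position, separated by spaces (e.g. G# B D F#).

Scale degree 2 in F minor is G; lowering it a half step gives Gb. bII is the Neapolitan chord — a major triad on the lowered second degree.
So the chord is Gb-Bb-Db.

Gb Bb Db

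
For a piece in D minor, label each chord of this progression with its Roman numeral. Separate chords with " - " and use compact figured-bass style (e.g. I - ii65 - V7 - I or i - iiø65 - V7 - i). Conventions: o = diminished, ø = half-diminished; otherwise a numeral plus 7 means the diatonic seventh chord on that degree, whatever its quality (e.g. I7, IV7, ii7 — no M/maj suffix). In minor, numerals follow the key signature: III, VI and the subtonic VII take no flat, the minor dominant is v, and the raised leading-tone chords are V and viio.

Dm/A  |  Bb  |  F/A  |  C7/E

Dm/A has root D, degree 1 in D minor, so i64.
Bb: major triad on Bb = scale degree 6 → VI.
F/A has root F, degree 3 in D minor, so III6.
C7/E has root C, degree 7 in D minor, so VII65.

i64 - VI - III6 - VII65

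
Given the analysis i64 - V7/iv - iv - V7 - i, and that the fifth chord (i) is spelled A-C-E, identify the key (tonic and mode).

A minor

The chord Am is a minor triad rooted on A; its label is i.
If A is scale degree 1 and the mode makes that degree carry a minor triad, the tonic is A and the mode is minor.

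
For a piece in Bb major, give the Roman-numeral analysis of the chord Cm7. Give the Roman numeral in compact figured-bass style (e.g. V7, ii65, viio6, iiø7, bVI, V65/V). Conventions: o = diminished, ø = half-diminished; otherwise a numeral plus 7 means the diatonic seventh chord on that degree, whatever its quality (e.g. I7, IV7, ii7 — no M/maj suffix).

ii7

The pitches C-Eb-G-Bb form a minor seventh chord rooted on C.
C is scale degree 2 in Bb major, and a minor seventh chord on that degree is written ii7.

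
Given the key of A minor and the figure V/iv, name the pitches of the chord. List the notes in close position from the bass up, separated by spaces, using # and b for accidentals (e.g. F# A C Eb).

A C# E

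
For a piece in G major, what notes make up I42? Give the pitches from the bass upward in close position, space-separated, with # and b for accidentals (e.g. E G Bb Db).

F# G B D

The numeral's case and figure indicate a major seventh chord. In G major its root, scale degree 1, is G.
Stacking thirds from G gives G-B-D-F#.
With the 42 figure the chord is in third inversion; from the bass F# upward in close position it reads F#-G-B-D.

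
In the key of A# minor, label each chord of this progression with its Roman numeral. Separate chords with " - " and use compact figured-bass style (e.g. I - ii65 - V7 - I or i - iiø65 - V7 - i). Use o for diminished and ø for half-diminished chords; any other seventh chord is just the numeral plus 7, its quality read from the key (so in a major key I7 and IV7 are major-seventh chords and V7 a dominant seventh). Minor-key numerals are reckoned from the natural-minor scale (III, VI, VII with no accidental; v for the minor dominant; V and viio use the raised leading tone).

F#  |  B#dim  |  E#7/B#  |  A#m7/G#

VI - iio - V43 - i42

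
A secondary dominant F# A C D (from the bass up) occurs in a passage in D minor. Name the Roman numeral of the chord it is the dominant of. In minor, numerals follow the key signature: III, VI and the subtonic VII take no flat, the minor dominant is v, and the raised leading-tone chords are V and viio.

iv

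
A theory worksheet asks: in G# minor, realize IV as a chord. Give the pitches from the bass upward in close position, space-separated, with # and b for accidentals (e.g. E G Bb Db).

IV is the major subdominant, borrowed from the parallel major. In G# minor that root is C#.
So the chord is C#-E#-G#, a major triad.

C# E# G#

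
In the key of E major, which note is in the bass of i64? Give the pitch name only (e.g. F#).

B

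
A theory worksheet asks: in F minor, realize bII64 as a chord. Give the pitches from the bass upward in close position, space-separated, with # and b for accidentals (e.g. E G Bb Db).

Db Gb Bb

bII64 is the Neapolitan chord — a major triad on the lowered second degree. In F minor that root is Gb.
So the chord is Gb-Bb-Db, a major triad.
With the 64 figure the chord is in second inversion; from the bass Db upward in close position it reads Db-Gb-Bb.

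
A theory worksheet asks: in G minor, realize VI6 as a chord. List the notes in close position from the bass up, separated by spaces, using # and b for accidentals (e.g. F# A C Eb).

G Bb Eb

The numeral's case and figure indicate a major triad. In G minor its root, scale degree 6, is Eb.
That chord is spelled Eb-G-Bb.
With the 6 figure the chord is in first inversion; from the bass G upward in close position it reads G-Bb-Eb.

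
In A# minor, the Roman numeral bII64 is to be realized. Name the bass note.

bII in A# minor has root B; the chord is B-D#-F#.
The figure 64 means second inversion — the fifth is in the bass.

F#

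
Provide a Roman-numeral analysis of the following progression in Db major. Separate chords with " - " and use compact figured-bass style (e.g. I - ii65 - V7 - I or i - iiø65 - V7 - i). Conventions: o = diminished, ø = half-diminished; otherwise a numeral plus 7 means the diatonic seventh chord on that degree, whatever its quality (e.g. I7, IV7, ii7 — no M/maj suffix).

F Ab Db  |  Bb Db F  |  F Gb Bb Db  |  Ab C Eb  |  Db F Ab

I6 - vi - IV42 - V - I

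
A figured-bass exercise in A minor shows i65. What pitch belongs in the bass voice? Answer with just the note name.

i in A minor has root A; the chord is A-C-E-G.
The figure 65 means first inversion — the third is in the bass.

C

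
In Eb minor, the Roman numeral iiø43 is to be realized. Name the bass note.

Cb

iiø in Eb minor has root F; the chord is F-Ab-Cb-Eb.
The figure 43 means second inversion — the fifth is in the bass.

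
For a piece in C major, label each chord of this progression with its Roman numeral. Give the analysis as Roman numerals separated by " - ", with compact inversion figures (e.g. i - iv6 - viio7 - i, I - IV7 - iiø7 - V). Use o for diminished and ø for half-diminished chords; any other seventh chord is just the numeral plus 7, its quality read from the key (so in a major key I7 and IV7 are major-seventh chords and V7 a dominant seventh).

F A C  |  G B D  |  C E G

F-A-C: major triad on F = scale degree 4 → IV.
G-B-D has root G, degree 5 in C major, so V.
C-E-G: major triad on C = scale degree 1 → I.

IV - V - I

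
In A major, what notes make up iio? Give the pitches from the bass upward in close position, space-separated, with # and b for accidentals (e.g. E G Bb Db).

B D F

iio is the diminished supertonic triad, borrowed from the parallel minor. In A major that root is B.
So the chord is B-D-F, a diminished triad.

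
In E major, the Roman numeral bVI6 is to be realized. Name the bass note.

E

bVI in E major has root C; the chord is C-E-G.
The figure 6 means first inversion — the third is in the bass.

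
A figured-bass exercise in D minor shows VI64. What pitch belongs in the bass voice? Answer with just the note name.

F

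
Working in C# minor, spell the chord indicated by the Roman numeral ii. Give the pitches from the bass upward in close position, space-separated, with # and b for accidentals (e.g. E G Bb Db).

ii is the minor supertonic, borrowed from the parallel major (the Dorian ii). In C# minor that root is D#.
So the chord is D#-F#-A#.

D# F# A#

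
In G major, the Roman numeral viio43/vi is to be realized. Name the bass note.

A

The applied chord viio43/vi is rooted on D#: D#-F#-A-C.
The figure 43 means second inversion — the fifth is in the bass.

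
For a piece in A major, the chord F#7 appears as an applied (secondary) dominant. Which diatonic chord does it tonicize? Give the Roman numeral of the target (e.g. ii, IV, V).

ii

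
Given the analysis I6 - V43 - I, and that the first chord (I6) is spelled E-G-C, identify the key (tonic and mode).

The anchor chord is a major triad on C, labeled I6.
If C is scale degree 1 and the mode makes that degree carry a major triad, the tonic is C and the mode is major.

C major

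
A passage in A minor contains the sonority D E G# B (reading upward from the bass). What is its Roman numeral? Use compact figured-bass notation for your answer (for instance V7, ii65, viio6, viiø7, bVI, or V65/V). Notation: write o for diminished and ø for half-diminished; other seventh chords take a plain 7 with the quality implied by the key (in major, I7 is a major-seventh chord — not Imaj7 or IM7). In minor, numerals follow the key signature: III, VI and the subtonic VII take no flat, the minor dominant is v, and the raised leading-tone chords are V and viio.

V42

The pitches E-G#-B-D form a dominant seventh chord rooted on E.
E is scale degree 5 in A minor, and a dominant seventh chord on that degree is written V7.
With D in the bass the chord is in third inversion, so the figured bass is 42.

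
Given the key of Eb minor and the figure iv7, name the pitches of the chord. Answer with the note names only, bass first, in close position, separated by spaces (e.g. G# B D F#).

In Eb minor, the fourth degree is Ab, and the diatonic chord built there is a minor seventh chord.
Stacking thirds from Ab gives Ab-Cb-Eb-Gb.

Ab Cb Eb Gb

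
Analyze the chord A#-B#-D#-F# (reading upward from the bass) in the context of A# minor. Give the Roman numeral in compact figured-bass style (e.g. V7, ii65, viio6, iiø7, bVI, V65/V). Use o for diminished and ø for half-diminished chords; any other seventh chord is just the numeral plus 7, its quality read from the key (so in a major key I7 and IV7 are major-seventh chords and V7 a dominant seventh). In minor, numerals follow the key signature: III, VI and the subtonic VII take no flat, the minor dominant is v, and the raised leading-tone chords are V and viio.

iiø42

Stacked in thirds the chord is B#-D#-F#-A#: a half-diminished seventh chord on B#.
B# is scale degree 2 in A# minor, and a half-diminished seventh chord on that degree is written iiø7.
With A# in the bass the chord is in third inversion, so the figured bass is 42.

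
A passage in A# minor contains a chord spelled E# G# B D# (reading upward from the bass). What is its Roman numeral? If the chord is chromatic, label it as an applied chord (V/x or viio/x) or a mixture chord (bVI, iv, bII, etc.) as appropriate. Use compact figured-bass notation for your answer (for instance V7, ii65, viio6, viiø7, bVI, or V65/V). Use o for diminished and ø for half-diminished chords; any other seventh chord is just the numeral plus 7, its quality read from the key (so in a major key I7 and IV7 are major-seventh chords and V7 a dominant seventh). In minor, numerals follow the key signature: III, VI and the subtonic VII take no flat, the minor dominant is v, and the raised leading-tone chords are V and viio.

viiø7/VI

The pitches E#-G#-B-D# form a half-diminished seventh chord rooted on E#.
E# sits a half step below F# (VI in A# minor); a diminished chord there is the applied leading-tone chord of VI.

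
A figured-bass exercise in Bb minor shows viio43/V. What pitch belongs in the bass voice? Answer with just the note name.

Bb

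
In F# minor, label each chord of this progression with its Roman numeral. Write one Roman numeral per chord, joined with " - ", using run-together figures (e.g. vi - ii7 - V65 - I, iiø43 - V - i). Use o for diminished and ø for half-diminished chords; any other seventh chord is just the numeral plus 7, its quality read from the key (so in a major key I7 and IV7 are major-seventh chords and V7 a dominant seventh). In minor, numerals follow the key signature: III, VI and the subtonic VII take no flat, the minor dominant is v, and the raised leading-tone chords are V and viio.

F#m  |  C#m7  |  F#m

F#m has root F#, degree 1 in F# minor, so i.
C#m7 has root C#, degree 5 in F# minor, so v7.
F#m: minor triad on F# = scale degree 1 → i.

i - v7 - i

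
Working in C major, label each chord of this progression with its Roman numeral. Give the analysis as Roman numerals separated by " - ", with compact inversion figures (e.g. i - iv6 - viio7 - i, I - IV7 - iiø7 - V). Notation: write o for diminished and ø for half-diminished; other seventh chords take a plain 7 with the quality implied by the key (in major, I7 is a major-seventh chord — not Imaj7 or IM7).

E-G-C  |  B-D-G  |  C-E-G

I6 - V6 - I

E-G-C: root C is the tonic; major triad there is I6.
B-D-G: major triad on G = scale degree 5 → V6.
C-E-G: major triad on C = scale degree 1 → I.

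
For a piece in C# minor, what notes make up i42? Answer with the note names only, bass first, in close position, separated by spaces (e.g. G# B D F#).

B C# E G#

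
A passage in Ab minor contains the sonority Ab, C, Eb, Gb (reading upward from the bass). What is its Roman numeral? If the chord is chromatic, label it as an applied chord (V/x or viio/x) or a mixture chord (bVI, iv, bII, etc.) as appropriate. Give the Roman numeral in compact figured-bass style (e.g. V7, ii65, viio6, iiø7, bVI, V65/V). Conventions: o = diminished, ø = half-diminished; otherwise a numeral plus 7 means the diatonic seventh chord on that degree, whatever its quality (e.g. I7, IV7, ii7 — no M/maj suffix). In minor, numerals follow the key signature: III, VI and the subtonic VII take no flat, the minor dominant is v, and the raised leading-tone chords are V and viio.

Stacked in thirds the chord is Ab-C-Eb-Gb: a dominant seventh chord on Ab.
Ab is not a diatonic chord root with this quality in Ab minor, but it lies a perfect fifth above Db (iv), so the chord functions as an applied dominant of iv.

V7/iv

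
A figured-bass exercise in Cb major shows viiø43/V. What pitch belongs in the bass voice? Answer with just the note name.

Cb

The applied chord viiø43/V is rooted on F: F-Ab-Cb-Eb.
The figure 43 means second inversion — the fifth is in the bass.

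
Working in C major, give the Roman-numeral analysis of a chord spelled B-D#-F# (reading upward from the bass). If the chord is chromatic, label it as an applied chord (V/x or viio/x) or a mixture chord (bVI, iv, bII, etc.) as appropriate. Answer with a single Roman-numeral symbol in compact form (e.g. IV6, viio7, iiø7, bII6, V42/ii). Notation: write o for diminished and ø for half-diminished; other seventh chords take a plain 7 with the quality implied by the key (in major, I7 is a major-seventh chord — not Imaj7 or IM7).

V/iii

Stacked in thirds the chord is B-D#-F#: a major triad on B.
B is not a diatonic chord root with this quality in C major, but it lies a perfect fifth above E (iii), so the chord functions as an applied dominant of iii.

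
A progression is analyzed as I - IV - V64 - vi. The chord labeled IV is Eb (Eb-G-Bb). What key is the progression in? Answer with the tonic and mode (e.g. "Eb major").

Bb major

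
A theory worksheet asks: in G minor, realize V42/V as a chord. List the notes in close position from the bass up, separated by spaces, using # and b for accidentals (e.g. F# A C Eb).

G A C# E

The slash means an applied dominant: we want the dominant of V. In G minor, V is D major, and its dominant is built on A.
Building a dominant seventh chord on A gives A-C#-E-G.
With the 42 figure the chord is in third inversion; from the bass G upward in close position it reads G-A-C#-E.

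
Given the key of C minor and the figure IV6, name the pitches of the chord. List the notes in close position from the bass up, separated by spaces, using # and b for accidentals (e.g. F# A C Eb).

Scale degree 4 in C minor is F; here the chord built on it is altered to a major triad. IV6 is the major subdominant, borrowed from the parallel major.
So the chord is F-A-C, a major triad.
The figured bass 6 indicates first inversion, placing the third (A) in the bass: A-C-F.

A C F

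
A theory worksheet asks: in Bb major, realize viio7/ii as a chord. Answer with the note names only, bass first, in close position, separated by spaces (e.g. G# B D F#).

viio7/ii is a secondary leading-tone chord. The target ii is C in Bb major; the applied chord is rooted a semitone below, on B.
Building a fully diminished seventh chord on B gives B-D-F-Ab.

B D F Ab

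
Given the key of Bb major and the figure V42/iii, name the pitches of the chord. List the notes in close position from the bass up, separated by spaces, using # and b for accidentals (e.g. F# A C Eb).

V42/iii is a secondary dominant — the dominant seventh of iii. iii in Bb major is D, so the applied chord's root is A, a perfect fifth above.
Building a dominant seventh chord on A gives A-C#-E-G.
With the 42 figure the chord is in third inversion; from the bass G upward in close position it reads G-A-C#-E.

G A C# E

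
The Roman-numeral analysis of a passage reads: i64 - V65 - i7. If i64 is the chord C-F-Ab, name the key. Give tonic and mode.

F minor

The chord Fm/C is a minor triad rooted on F; its label is i64.
If F is scale degree 1 and the mode makes that degree carry a minor triad, the tonic is F and the mode is minor.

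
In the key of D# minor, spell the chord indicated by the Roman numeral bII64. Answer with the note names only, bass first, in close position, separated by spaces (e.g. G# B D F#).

Scale degree 2 in D# minor is E#; lowering it a half step gives E. bII64 is the Neapolitan chord — a major triad on the lowered second degree.
So the chord is E-G#-B, a major triad.
With the 64 figure the chord is in second inversion; from the bass B upward in close position it reads B-E-G#.

B E G#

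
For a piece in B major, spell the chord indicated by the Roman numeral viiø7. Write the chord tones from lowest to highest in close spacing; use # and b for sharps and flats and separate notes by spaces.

A# C# E G#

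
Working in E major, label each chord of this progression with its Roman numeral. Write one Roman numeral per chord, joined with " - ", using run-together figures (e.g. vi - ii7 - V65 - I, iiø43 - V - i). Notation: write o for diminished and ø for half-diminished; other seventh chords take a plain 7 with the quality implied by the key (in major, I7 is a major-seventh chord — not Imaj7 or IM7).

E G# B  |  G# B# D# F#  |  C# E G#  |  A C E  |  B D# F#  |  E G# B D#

E-G#-B: root E is the tonic; major triad there is I.
G#-B#-D#-F#: chromatic; G# is V of vi, so V7/vi.
C#-E-G#: minor triad on C# = scale degree 6 → vi.
A-C-E: A with this quality isn't in the key; it's iv, borrowed from the parallel minor.
B-D#-F#: root B is the dominant; major triad there is V.
E-G#-B-D#: major seventh chord on E = scale degree 1 → I7.

I - V7/vi - vi - iv - V - I7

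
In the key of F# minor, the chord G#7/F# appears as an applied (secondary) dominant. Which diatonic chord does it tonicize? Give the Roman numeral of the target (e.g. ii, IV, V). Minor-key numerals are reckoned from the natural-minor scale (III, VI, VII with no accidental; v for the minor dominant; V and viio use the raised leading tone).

The chord is a dominant seventh chord on G#.
A dominant resolves down a perfect fifth: G# → C#. In F# minor, C# is scale degree 5, i.e. V.

V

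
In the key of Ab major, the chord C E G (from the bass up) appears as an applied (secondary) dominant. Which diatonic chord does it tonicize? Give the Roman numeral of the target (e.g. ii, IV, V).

vi

The chord is a major triad on C.
A dominant resolves down a perfect fifth: C → F. In Ab major, F is scale degree 6, i.e. vi.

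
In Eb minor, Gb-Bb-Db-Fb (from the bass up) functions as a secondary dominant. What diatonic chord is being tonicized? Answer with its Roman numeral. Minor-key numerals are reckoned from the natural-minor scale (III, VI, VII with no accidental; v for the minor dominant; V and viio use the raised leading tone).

VI

The chord is a dominant seventh chord on Gb.
A dominant resolves down a perfect fifth: Gb → Cb. In Eb minor, Cb is scale degree 6, i.e. VI.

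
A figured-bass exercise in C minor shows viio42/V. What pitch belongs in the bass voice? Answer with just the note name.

Eb

The applied chord viio42/V is rooted on F#: F#-A-C-Eb.
The figure 42 means third inversion — the seventh is in the bass.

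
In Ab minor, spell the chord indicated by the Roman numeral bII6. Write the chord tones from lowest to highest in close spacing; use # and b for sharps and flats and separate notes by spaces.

Db Fb Bbb

Scale degree 2 in Ab minor is Bb; lowering it a half step gives Bbb. bII6 is the Neapolitan sixth — a major triad on the lowered second degree, here in its customary first inversion.
So the chord is Bbb-Db-Fb, a major triad.
With the 6 figure the chord is in first inversion; from the bass Db upward in close position it reads Db-Fb-Bbb.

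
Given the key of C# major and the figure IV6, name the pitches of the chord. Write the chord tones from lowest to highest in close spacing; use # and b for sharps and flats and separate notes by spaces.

A# C# F#

The numeral's case and figure indicate a major triad. In C# major its root, scale degree 4, is F#.
That chord is spelled F#-A#-C#.
The figured bass 6 indicates first inversion, placing the third (A#) in the bass: A#-C#-F#.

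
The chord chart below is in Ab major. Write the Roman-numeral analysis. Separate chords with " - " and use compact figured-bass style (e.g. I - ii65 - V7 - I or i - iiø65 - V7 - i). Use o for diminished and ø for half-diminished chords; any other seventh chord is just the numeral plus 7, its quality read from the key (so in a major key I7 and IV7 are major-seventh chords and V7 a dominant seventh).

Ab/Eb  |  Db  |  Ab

I64 - IV - I

Ab/Eb has root Ab, degree 1 in Ab major, so I64.
Db: root Db is the subdominant; major triad there is IV.
Ab: major triad on Ab = scale degree 1 → I.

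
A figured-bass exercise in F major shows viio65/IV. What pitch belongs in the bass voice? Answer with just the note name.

C

The applied chord viio65/IV is rooted on A: A-C-Eb-Gb.
The figure 65 means first inversion — the third is in the bass.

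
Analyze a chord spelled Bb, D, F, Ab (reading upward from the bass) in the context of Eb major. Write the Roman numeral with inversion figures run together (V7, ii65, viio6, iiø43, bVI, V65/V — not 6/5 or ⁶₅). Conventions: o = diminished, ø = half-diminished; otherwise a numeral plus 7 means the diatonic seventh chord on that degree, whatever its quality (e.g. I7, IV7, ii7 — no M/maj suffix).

The pitches Bb-D-F-Ab form a dominant seventh chord rooted on Bb.
In Eb major, Bb is the dominant; the diatonic dominant seventh chord there is V7.

V7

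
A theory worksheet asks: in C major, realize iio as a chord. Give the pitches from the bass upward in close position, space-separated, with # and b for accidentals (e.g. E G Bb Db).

D F Ab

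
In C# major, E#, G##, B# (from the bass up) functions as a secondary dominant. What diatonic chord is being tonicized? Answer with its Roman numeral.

The chord is a major triad on E#.
A dominant resolves down a perfect fifth: E# → A#. In C# major, A# is scale degree 6, i.e. vi.

vi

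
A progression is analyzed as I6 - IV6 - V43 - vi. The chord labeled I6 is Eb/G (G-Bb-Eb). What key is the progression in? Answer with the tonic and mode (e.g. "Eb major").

Eb major

The chord Eb/G is a major triad rooted on Eb; its label is I6.
If Eb is scale degree 1 and the mode makes that degree carry a major triad, the tonic is Eb and the mode is major.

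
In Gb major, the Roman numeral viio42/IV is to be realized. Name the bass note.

Abb

The applied chord viio42/IV is rooted on Bb: Bb-Db-Fb-Abb.
The figure 42 means third inversion — the seventh is in the bass.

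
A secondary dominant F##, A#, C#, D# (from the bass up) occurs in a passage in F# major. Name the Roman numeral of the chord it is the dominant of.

ii

The chord is a dominant seventh chord on D#.
A dominant resolves down a perfect fifth: D# → G#. In F# major, G# is scale degree 2, i.e. ii.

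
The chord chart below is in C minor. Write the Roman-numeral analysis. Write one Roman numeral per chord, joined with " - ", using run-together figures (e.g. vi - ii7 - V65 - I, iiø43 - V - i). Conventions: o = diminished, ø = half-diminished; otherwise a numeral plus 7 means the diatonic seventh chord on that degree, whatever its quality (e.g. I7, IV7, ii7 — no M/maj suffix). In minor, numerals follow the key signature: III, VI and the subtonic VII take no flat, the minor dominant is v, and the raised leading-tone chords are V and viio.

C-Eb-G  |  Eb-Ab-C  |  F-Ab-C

C-Eb-G has root C, degree 1 in C minor, so i.
Eb-Ab-C: major triad on Ab = scale degree 6 → VI64.
F-Ab-C has root F, degree 4 in C minor, so iv.

i - VI64 - iv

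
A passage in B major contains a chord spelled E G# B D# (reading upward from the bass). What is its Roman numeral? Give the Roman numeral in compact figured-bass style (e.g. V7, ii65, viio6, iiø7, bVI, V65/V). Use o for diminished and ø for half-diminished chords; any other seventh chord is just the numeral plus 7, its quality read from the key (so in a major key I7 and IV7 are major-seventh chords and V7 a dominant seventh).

IV7

The pitches E-G#-B-D# form a major seventh chord rooted on E.
In B major, E is the subdominant; the diatonic major seventh chord there is IV7.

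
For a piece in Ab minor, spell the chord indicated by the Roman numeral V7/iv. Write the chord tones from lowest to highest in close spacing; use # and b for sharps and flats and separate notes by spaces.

V7/iv is a secondary dominant — the dominant seventh of iv. iv in Ab minor is Db, so the applied chord's root is Ab, a perfect fifth above.
Building a dominant seventh chord on Ab gives Ab-C-Eb-Gb.

Ab C Eb Gb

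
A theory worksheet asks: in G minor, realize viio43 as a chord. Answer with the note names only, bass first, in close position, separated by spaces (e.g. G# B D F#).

C Eb F# A

In G minor, the leading-tone chord is built on the raised seventh degree, F#.
That chord is spelled F#-A-C-Eb.
The figured bass 43 indicates second inversion, placing the fifth (C) in the bass: C-Eb-F#-A.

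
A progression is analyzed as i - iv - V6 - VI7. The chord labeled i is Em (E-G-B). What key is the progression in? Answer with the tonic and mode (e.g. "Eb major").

E minor

The anchor chord is a minor triad on E, labeled i.
If E is scale degree 1 and the mode makes that degree carry a minor triad, the tonic is E and the mode is minor.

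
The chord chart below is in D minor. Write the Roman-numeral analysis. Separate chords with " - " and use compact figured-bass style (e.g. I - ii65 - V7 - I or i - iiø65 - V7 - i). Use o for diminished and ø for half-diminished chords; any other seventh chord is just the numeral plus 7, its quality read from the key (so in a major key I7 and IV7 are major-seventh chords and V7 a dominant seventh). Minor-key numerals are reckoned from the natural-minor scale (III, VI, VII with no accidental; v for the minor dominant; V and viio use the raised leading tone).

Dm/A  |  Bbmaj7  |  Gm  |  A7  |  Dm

i64 - VI7 - iv - V7 - i

Dm/A: minor triad on D = scale degree 1 → i64.
Bbmaj7: root Bb is the submediant; major seventh chord there is VI7.
Gm: minor triad on G = scale degree 4 → iv.
A7: root A is the dominant; dominant seventh chord there is V7.
Dm: root D is the tonic; minor triad there is i.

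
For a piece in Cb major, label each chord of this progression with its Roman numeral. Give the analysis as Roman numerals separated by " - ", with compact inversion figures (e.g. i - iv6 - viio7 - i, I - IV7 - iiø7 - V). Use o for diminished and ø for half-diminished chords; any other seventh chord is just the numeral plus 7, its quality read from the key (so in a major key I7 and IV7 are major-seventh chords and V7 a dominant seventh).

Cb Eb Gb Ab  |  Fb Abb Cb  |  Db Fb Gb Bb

Cb-Eb-Gb-Ab: root Ab is the submediant; minor seventh chord there is vi65.
Fb-Abb-Cb is non-diatonic — iv, a mixture chord from Cb minor.
Db-Fb-Gb-Bb has root Gb, degree 5 in Cb major, so V43.

vi65 - iv - V43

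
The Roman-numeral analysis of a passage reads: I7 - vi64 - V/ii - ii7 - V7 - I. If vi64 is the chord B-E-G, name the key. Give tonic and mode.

G major

The anchor chord is a minor triad on E, labeled vi64.
Counting down 5 scale steps from E places the tonic on G; a minor triad on degree 6 is diatonic only in major.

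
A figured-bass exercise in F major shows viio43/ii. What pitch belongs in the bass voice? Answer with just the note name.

The applied chord viio43/ii is rooted on F#: F#-A-C-Eb.
The figure 43 means second inversion — the fifth is in the bass.

C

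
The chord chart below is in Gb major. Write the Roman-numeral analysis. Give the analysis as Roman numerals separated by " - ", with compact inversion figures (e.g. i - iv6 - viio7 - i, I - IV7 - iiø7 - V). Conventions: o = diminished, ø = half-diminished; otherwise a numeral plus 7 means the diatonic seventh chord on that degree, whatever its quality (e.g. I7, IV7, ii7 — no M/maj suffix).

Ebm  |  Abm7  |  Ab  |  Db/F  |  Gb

Ebm: root Eb is the submediant; minor triad there is vi.
Abm7: root Ab is the supertonic; minor seventh chord there is ii7.
Ab is the secondary dominant of V (major triad on Ab): V/V.
Db/F: major triad on Db = scale degree 5 → V6.
Gb: major triad on Gb = scale degree 1 → I.

vi - ii7 - V/V - V6 - I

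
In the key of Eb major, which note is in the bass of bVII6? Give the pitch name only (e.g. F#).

bVII in Eb major has root Db; the chord is Db-F-Ab.
The figure 6 means first inversion — the third is in the bass.

F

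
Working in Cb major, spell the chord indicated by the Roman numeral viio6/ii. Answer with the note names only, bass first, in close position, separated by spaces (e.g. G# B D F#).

The slash marks an applied leading-tone chord: viio of ii. In Cb major, ii is Db, so the leading tone to it is C, a half step below.
Building a diminished triad on C gives C-Eb-Gb.
The figured bass 6 indicates first inversion, placing the third (Eb) in the bass: Eb-Gb-C.

Eb Gb C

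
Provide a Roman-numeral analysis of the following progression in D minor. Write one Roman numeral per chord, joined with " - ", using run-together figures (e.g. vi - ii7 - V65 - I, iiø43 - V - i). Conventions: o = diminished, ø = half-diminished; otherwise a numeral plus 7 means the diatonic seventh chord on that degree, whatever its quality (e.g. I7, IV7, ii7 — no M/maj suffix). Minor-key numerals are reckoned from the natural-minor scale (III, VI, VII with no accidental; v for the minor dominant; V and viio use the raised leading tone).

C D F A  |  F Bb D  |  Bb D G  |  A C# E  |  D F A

i42 - VI64 - iv6 - V - i

C-D-F-A has root D, degree 1 in D minor, so i42.
F-Bb-D: root Bb is the submediant; major triad there is VI64.
Bb-D-G: minor triad on G = scale degree 4 → iv6.
A-C#-E: major triad on A = scale degree 5 → V.
D-F-A has root D, degree 1 in D minor, so i.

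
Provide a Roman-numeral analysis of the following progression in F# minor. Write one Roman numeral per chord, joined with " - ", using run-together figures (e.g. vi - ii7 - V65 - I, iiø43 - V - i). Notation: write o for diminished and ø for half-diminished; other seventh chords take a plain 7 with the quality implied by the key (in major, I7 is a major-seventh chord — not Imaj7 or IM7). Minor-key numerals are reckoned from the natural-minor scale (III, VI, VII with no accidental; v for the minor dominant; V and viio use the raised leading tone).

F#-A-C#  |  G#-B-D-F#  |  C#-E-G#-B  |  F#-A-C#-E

i - iiø7 - v7 - i7

F#-A-C# has root F#, degree 1 in F# minor, so i.
G#-B-D-F# has root G#, degree 2 in F# minor, so iiø7.
C#-E-G#-B: minor seventh chord on C# = scale degree 5 → v7.
F#-A-C#-E has root F#, degree 1 in F# minor, so i7.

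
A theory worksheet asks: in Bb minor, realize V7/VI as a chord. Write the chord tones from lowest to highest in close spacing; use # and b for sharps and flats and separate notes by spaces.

The slash means an applied dominant: we want the dominant of VI. In Bb minor, VI is Gb major, and its dominant is built on Db.
Building a dominant seventh chord on Db gives Db-F-Ab-Cb.

Db F Ab Cb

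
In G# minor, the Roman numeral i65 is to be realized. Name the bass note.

B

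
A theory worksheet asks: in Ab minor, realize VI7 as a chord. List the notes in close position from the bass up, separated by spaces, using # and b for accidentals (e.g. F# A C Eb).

Fb Ab Cb Eb

In Ab minor, the submediant is Fb, and the diatonic chord built there is a major seventh chord.
That chord is spelled Fb-Ab-Cb-Eb.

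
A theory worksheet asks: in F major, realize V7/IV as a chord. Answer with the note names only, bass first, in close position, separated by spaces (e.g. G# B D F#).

The slash means an applied dominant: we want the dominant of IV. In F major, IV is Bb major, and its dominant is built on F.
Building a dominant seventh chord on F gives F-A-C-Eb.

F A C Eb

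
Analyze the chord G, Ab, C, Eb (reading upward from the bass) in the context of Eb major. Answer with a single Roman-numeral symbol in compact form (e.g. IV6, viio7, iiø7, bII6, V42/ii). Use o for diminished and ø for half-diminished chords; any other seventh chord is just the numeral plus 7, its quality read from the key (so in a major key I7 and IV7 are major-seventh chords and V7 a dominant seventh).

The pitches Ab-C-Eb-G form a major seventh chord rooted on Ab.
In Eb major, Ab is the subdominant; the diatonic major seventh chord there is IV7.
With G in the bass the chord is in third inversion, so the figured bass is 42.

IV42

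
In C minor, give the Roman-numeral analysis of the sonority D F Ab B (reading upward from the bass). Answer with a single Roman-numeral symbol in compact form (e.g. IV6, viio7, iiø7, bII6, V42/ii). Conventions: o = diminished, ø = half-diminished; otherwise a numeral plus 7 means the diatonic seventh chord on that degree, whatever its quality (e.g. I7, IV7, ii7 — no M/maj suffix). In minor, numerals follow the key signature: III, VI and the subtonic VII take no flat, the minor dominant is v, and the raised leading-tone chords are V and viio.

viio65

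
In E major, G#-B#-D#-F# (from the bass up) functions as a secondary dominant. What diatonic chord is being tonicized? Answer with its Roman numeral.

The chord is a dominant seventh chord on G#.
A dominant resolves down a perfect fifth: G# → C#. In E major, C# is scale degree 6, i.e. vi.

vi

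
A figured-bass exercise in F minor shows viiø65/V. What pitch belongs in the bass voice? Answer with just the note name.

D

The applied chord viiø65/V is rooted on B: B-D-F-A.
The figure 65 means first inversion — the third is in the bass.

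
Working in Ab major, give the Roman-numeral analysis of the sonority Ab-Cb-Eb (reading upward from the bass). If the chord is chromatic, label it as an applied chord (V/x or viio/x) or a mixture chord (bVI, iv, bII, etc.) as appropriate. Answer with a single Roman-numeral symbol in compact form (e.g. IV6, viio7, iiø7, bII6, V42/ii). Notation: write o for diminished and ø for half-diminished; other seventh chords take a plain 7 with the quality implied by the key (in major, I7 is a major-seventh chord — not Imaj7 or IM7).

i

The pitches Ab-Cb-Eb form a minor triad rooted on Ab.
Ab is the first degree of Ab major. This is the minor tonic, borrowed from the parallel minor.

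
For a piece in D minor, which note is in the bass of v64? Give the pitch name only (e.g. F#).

E

v in D minor has root A; the chord is A-C-E.
The figure 64 means second inversion — the fifth is in the bass.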